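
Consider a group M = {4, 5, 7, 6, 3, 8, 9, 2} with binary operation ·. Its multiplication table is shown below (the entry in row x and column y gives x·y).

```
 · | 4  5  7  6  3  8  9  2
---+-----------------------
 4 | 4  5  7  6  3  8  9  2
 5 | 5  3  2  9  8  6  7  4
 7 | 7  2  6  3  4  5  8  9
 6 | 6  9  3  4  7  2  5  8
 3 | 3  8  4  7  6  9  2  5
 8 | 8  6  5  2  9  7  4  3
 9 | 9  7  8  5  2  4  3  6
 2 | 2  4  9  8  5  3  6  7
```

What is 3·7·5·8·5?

9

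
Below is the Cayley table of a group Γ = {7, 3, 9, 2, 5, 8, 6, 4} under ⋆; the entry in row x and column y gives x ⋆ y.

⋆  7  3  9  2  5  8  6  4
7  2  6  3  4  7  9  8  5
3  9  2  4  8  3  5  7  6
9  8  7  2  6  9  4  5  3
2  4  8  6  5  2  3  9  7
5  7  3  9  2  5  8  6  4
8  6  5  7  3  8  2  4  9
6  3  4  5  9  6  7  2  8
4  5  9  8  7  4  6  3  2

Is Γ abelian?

7 ⋆ 8 = 9 but 8 ⋆ 7 = 6.
Since 7 and 8 do not commute, Γ is not abelian.

No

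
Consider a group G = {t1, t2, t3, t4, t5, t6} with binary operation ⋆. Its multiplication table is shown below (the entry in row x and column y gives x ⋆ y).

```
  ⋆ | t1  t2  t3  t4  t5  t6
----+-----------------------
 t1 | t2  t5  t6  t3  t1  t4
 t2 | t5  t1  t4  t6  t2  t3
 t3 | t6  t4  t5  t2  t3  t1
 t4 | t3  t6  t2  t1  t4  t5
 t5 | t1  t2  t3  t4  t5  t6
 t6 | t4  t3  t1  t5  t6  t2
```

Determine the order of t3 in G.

2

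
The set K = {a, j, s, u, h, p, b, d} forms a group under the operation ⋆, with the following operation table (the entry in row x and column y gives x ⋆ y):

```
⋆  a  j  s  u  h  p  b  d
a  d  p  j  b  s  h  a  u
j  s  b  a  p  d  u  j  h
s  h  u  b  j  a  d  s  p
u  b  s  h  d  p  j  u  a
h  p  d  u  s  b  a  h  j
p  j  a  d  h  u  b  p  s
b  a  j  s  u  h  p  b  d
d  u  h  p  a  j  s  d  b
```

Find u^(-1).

a

First locate the identity: row b matches the header, so b is the identity.
Scan row u for b: u ⋆ a = b. Hence u^(-1) = a.
(Structurally, K here is isomorphic to the dihedral group D_4.)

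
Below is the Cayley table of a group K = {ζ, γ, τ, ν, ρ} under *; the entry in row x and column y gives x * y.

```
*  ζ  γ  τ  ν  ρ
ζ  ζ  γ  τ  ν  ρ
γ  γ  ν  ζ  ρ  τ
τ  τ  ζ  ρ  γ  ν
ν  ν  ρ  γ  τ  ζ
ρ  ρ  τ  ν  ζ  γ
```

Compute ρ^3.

τ

ρ^1 = ρ
ρ^2 = ρ * ρ = γ
ρ^3 = γ * ρ = τ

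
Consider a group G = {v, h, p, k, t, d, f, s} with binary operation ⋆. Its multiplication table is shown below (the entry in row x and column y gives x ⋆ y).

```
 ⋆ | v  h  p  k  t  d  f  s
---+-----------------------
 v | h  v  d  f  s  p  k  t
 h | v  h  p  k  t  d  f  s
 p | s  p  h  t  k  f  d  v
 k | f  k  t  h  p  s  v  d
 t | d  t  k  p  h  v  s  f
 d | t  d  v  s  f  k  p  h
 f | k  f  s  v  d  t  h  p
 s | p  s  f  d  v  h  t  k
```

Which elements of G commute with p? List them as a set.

{h, k, p, t}

Compare row p with column p entry by entry.
k ⋆ p = t = p ⋆ k, so k commutes with p.
v ⋆ p = d but p ⋆ v = s, so v does not.
Collecting the elements that commute with p: C(p) = {h, k, p, t}.
(Structurally, G here is isomorphic to the dihedral group D_4.)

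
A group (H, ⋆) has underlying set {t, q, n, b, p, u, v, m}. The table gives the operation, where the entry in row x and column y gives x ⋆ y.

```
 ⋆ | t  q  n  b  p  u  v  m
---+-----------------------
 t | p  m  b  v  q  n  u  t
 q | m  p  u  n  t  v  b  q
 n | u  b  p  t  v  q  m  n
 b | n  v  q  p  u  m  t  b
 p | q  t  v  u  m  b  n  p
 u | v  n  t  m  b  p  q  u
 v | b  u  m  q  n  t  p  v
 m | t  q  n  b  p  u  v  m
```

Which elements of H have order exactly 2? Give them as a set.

{p}

Identity is m. Compute the order of each non-identity element by repeated multiplication:
  t: t → p → q → m  (order 4)
  q: q → p → t → m  (order 4)
  n: n → p → v → m  (order 4)
  b: b → p → u → m  (order 4)
  p: p → m  (order 2)
  u: u → p → b → m  (order 4)
  v: v → p → n → m  (order 4)
Elements of order 2: {p}.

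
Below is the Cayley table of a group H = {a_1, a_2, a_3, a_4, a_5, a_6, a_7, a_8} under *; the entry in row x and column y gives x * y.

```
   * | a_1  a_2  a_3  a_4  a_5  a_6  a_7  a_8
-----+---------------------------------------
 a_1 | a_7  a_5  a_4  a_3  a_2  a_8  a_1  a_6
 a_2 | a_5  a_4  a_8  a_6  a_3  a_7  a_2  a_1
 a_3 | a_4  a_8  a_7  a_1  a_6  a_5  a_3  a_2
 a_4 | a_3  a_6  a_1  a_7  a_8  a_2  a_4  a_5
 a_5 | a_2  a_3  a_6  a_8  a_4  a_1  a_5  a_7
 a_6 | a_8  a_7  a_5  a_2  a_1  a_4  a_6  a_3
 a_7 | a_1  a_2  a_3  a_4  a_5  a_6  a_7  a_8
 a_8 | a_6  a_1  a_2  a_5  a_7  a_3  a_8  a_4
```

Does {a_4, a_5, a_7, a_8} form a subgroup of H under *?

{a_4, a_5, a_7, a_8} contains the identity a_7.
Checking products: every product of two elements of {a_4, a_5, a_7, a_8} (read from the table) lies in {a_4, a_5, a_7, a_8}, so the set is closed.
In a finite group, a nonempty closed subset is a subgroup. So {a_4, a_5, a_7, a_8} ≤ H.

Yes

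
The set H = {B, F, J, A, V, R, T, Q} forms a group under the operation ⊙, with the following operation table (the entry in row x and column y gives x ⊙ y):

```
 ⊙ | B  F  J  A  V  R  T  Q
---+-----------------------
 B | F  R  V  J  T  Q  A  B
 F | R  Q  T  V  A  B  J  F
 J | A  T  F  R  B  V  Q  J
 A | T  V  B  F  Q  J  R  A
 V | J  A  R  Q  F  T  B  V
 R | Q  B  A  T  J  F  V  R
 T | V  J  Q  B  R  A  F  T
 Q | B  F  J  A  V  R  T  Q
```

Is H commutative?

No

T ⊙ V = R but V ⊙ T = B.
Since T and V do not commute, H is not abelian.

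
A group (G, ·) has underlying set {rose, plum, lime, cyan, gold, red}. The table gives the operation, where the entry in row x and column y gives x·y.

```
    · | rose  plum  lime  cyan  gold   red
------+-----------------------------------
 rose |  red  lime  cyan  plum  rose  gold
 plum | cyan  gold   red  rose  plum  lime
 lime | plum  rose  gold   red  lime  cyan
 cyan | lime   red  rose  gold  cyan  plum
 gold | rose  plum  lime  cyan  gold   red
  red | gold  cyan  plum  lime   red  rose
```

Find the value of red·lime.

Read row red, column lime: red·lime = plum.

plum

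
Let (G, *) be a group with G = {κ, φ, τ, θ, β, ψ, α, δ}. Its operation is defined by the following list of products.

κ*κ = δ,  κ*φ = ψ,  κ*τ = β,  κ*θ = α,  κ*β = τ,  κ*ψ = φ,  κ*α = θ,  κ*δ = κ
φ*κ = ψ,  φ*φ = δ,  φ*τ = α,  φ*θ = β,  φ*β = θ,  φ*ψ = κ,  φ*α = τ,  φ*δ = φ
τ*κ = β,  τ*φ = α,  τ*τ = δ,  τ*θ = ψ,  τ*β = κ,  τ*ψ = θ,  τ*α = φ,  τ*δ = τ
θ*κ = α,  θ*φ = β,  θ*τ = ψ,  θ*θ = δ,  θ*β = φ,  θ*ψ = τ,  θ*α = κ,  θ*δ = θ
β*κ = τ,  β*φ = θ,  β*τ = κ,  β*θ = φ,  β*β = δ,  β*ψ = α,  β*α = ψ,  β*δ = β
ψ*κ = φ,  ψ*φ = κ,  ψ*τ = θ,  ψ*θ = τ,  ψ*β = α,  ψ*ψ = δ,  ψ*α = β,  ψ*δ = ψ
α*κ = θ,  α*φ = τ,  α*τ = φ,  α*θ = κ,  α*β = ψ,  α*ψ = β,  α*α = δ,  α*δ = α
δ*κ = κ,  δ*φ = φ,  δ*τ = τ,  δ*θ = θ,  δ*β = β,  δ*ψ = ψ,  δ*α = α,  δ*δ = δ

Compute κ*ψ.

Read row κ, column ψ: κ*ψ = φ.
(Structurally, G here is isomorphic to the elementary abelian group (Z_2)^3.)

φ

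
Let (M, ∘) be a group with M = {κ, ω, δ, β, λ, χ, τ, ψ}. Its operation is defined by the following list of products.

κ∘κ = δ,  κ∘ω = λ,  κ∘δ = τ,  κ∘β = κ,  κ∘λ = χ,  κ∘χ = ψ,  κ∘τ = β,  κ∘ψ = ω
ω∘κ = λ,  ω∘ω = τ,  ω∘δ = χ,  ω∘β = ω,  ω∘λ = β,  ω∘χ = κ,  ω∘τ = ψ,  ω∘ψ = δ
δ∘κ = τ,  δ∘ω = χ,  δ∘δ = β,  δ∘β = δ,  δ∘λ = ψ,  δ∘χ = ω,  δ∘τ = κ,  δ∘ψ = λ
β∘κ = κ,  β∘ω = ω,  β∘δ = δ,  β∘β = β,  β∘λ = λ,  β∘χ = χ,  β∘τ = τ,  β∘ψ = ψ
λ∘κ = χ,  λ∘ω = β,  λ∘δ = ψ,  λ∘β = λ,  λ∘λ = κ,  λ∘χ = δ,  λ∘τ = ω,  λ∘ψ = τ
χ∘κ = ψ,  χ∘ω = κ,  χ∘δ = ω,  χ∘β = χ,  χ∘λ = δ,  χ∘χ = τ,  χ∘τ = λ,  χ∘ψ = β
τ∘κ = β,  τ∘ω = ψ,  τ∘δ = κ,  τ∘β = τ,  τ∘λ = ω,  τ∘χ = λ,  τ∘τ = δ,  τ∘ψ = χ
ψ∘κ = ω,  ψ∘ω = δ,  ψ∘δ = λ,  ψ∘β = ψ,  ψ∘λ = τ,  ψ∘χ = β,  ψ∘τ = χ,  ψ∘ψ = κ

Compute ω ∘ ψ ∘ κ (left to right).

ω ∘ ψ = δ
δ ∘ κ = τ

τ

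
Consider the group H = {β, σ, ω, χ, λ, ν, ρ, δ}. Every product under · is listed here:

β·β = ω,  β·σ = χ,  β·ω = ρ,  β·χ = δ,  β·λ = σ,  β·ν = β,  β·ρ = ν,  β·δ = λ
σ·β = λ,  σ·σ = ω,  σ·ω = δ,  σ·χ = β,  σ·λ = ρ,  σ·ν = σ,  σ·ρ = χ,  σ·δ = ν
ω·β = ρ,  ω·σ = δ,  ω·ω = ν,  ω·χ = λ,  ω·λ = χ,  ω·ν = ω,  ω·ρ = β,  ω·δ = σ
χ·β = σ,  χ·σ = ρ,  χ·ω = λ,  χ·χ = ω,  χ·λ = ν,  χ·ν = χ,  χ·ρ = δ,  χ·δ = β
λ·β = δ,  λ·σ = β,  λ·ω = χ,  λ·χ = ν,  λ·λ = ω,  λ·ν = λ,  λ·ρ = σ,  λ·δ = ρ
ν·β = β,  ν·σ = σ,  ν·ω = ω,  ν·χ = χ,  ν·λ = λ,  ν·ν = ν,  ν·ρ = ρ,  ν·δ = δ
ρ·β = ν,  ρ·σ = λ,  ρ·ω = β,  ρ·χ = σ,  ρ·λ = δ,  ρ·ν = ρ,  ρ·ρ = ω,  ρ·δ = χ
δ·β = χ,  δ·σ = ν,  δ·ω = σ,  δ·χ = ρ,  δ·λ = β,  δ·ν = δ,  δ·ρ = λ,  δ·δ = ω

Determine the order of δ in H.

4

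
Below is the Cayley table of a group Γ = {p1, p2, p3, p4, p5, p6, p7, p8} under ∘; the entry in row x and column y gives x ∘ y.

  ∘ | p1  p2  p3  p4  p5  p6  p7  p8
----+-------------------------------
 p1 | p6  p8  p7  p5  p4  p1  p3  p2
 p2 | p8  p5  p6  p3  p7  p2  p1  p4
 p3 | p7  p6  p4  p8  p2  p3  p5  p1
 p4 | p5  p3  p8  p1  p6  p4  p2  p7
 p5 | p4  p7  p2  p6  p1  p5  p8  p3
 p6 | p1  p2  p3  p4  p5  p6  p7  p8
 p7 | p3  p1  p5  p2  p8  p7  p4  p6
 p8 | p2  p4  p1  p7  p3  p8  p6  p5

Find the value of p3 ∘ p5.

Read row p3, column p5: p3 ∘ p5 = p2.

p2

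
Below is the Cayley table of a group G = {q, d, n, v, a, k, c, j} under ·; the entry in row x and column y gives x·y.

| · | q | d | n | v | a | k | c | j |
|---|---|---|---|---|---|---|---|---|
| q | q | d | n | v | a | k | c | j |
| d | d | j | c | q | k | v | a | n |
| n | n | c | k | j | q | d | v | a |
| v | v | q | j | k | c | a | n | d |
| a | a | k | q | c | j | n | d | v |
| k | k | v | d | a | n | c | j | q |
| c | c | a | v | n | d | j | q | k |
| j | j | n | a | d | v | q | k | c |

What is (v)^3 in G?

v^1 = v
v^2 = v·v = k
v^3 = k·v = a

a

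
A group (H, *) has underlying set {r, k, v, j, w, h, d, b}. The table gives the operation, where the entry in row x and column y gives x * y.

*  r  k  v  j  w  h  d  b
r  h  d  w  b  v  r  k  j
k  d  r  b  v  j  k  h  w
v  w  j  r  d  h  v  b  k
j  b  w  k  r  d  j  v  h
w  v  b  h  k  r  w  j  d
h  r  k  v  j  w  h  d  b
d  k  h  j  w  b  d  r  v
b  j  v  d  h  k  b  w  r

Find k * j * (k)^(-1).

The identity is h. In row k, the entry h sits in column d, so k^(-1) = d.
k * j = v
v * d = b

b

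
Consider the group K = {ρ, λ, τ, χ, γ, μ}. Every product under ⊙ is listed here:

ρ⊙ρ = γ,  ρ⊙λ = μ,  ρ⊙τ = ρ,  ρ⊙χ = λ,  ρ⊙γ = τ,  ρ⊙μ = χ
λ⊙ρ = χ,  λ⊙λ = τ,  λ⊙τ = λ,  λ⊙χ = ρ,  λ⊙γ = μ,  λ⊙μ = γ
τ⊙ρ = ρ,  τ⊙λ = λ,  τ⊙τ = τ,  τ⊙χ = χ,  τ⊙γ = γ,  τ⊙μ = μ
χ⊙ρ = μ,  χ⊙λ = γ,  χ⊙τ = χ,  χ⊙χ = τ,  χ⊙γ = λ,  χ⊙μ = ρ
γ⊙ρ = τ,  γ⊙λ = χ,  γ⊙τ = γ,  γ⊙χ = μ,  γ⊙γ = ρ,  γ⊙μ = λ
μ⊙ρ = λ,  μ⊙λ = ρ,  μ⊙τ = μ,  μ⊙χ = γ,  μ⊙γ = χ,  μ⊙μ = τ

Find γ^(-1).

ρ

First locate the identity: row τ matches the header, so τ is the identity.
Scan row γ for τ: γ ⊙ ρ = τ. Hence γ^(-1) = ρ.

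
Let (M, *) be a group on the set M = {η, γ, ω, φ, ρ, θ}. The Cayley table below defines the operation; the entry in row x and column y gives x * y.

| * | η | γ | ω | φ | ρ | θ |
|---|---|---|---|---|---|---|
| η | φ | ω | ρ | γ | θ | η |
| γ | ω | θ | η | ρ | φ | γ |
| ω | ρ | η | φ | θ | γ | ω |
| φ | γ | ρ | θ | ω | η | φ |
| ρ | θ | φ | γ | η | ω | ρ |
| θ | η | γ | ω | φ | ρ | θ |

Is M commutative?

Check whether the table is symmetric across its main diagonal.
Every entry (row x, col y) equals the entry (row y, col x), so M is abelian.
(In fact M ≅ the cyclic group Z_6.)

Yes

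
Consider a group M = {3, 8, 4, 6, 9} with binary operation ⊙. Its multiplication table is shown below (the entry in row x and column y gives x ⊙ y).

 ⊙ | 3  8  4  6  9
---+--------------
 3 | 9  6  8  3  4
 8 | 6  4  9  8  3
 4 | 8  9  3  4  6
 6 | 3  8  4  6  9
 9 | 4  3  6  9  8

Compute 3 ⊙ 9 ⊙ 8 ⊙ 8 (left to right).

3 ⊙ 9 = 4
4 ⊙ 8 = 9
9 ⊙ 8 = 3
(Structurally, M here is isomorphic to the cyclic group Z_5.)

3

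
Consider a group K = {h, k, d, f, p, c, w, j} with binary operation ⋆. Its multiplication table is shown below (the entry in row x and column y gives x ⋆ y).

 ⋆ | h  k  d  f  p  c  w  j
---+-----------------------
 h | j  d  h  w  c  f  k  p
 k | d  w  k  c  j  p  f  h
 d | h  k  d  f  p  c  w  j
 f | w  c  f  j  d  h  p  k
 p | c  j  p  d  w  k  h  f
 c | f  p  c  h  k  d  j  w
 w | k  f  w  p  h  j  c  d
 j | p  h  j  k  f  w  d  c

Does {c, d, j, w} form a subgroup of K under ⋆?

{c, d, j, w} contains the identity d.
Checking products: every product of two elements of {c, d, j, w} (read from the table) lies in {c, d, j, w}, so the set is closed.
In a finite group, a nonempty closed subset is a subgroup. So {c, d, j, w} ≤ K.

Yes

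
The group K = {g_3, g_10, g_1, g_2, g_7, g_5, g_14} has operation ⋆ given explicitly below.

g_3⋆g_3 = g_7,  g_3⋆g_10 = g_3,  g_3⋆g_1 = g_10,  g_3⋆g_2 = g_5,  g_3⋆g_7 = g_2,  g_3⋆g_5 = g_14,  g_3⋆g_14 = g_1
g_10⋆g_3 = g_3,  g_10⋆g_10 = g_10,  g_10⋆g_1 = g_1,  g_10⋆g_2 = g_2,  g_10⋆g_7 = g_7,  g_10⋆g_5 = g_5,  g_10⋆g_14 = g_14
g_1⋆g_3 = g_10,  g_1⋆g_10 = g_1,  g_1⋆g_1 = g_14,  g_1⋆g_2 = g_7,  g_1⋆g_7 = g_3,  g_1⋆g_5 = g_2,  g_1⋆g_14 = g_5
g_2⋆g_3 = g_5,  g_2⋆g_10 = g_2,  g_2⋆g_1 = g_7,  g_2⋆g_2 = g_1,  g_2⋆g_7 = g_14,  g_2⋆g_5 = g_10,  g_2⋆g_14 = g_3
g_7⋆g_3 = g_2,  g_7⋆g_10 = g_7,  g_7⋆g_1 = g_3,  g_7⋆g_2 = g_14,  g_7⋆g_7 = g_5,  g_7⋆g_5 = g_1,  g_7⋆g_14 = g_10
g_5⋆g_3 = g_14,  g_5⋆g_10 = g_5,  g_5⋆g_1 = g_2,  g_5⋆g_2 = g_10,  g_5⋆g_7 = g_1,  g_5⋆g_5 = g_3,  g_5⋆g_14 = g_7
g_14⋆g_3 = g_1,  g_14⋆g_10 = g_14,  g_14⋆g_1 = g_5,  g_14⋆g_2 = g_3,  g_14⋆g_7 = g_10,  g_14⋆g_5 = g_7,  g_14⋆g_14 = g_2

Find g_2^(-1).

First locate the identity: row g_10 matches the header, so g_10 is the identity.
Scan row g_2 for g_10: g_2 ⋆ g_5 = g_10. Hence g_2^(-1) = g_5.

g_5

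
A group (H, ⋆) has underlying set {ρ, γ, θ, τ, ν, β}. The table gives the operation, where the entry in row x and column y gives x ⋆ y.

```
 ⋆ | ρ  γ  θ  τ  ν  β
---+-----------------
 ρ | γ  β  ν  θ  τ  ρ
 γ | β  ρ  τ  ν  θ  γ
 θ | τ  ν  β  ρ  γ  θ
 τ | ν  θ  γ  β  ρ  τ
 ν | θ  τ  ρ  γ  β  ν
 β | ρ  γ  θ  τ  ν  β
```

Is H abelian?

ρ ⋆ ν = τ but ν ⋆ ρ = θ.
Since ρ and ν do not commute, H is not abelian.

No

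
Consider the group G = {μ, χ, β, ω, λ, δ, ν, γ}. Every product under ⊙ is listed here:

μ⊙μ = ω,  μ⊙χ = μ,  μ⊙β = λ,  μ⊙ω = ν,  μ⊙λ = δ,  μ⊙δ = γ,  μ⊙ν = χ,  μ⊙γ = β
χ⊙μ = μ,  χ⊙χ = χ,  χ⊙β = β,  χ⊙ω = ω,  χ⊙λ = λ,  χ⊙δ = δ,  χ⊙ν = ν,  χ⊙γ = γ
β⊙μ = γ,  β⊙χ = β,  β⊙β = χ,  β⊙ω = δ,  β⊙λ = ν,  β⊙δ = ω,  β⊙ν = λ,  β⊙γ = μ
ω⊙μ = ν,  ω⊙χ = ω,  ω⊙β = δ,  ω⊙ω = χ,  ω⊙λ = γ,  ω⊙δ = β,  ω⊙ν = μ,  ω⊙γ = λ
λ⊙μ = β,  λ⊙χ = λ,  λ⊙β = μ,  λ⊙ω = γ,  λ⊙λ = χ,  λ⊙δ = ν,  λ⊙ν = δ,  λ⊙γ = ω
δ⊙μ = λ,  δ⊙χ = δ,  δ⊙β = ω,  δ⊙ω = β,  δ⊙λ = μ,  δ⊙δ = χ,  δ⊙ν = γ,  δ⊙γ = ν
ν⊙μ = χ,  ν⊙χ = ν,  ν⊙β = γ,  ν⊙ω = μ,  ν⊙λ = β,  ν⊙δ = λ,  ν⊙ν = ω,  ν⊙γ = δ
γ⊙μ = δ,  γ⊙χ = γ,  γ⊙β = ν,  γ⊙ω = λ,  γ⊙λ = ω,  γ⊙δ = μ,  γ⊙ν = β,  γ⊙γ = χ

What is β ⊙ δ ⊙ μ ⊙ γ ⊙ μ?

β ⊙ δ = ω
ω ⊙ μ = ν
ν ⊙ γ = δ
δ ⊙ μ = λ

λ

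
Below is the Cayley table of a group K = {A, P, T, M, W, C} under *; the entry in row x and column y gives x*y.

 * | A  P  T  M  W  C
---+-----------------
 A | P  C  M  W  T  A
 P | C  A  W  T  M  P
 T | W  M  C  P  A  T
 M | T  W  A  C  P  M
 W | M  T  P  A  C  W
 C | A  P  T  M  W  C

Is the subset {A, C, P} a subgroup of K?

Yes

{A, C, P} contains the identity C.
Checking products: every product of two elements of {A, C, P} (read from the table) lies in {A, C, P}, so the set is closed.
In a finite group, a nonempty closed subset is a subgroup. So {A, C, P} ≤ K.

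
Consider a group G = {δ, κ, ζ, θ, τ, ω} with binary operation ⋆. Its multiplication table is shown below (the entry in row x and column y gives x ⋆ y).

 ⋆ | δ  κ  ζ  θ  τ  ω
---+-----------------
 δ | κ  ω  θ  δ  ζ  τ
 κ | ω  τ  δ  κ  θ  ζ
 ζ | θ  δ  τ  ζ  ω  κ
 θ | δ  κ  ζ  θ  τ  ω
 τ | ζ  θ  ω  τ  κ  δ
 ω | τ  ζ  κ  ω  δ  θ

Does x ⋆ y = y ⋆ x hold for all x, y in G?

Check whether the table is symmetric across its main diagonal.
Every entry (row x, col y) equals the entry (row y, col x), so G is abelian.
(In fact G ≅ the cyclic group Z_6.)

Yes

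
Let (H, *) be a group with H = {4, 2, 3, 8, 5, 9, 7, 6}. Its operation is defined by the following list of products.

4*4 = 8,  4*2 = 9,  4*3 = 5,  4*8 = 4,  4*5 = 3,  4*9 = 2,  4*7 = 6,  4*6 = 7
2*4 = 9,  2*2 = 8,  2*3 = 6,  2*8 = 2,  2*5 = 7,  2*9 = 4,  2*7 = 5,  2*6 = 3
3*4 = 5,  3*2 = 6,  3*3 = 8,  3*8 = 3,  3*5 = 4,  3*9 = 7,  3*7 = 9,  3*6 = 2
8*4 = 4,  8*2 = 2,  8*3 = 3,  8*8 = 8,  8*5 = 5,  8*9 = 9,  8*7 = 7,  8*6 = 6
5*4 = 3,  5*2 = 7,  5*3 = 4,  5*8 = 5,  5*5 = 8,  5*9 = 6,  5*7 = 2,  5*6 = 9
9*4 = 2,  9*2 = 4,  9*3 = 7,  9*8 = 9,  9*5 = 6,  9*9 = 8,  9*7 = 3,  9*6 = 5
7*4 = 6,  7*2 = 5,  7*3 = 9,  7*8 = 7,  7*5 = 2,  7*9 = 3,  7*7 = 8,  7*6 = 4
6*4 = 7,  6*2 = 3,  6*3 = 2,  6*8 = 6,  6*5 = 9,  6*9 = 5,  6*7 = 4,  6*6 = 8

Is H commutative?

Check whether the table is symmetric across its main diagonal.
Every entry (row x, col y) equals the entry (row y, col x), so H is abelian.

Yes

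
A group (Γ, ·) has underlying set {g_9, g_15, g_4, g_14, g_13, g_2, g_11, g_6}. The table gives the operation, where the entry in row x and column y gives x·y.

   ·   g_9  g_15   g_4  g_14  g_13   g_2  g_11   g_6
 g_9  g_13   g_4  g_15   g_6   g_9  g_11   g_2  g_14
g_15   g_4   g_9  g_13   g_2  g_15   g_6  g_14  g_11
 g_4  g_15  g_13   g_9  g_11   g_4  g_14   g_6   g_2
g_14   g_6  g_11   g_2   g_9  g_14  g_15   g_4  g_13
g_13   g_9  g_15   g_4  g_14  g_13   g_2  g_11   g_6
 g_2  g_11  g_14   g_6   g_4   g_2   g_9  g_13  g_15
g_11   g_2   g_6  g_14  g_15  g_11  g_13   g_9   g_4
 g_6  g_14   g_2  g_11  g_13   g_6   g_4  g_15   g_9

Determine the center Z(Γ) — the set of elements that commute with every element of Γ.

An element z is central iff its row equals its column in the table.
For g_2: g_2·g_15 = g_14 ≠ g_6 = g_15·g_2, so g_2 ∉ Z.
Checking each element this way leaves Z(Γ) = {g_13, g_9}.

{g_13, g_9}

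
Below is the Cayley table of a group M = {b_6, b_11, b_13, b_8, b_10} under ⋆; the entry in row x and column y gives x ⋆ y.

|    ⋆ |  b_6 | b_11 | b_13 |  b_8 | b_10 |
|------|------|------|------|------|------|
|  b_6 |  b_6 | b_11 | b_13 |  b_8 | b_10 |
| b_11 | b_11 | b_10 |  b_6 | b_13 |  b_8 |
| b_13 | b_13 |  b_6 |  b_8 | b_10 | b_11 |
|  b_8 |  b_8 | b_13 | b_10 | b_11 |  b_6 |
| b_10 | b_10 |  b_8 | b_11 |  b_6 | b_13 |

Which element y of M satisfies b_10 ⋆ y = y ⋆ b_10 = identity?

First locate the identity: row b_6 matches the header, so b_6 is the identity.
Scan row b_10 for b_6: b_10 ⋆ b_8 = b_6. Hence b_10^(-1) = b_8.

b_8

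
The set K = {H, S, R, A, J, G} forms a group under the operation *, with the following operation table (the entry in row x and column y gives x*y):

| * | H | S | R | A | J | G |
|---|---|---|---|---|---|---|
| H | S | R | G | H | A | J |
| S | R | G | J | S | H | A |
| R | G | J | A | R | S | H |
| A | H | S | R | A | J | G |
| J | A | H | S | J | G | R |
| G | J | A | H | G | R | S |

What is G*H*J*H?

G*H = J
J*J = G
G*H = J

J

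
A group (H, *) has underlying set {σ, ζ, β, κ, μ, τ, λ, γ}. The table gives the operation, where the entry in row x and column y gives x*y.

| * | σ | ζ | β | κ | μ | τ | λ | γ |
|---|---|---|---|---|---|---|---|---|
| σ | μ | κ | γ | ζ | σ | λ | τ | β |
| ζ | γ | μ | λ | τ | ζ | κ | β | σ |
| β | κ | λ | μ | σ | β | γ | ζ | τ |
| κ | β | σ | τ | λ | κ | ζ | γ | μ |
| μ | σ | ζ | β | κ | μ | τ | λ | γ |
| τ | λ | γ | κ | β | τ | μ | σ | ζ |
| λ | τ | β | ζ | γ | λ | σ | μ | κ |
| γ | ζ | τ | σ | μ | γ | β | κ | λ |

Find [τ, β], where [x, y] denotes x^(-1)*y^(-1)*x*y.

Identity is μ; from the table τ^(-1) = τ and β^(-1) = β.
τ*β = κ
κ*τ = ζ
ζ*β = λ

λ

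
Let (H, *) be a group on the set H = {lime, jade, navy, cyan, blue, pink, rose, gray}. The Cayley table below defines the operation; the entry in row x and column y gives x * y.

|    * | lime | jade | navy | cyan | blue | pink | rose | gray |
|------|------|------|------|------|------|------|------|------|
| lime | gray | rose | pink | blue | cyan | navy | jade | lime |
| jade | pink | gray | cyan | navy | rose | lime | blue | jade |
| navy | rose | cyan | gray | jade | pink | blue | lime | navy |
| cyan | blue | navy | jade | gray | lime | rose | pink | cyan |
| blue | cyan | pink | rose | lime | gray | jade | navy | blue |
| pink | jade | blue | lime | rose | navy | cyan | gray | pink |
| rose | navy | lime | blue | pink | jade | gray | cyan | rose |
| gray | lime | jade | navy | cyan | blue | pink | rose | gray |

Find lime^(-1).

lime

First locate the identity: row gray matches the header, so gray is the identity.
Scan row lime for gray: lime * lime = gray. Hence lime^(-1) = lime.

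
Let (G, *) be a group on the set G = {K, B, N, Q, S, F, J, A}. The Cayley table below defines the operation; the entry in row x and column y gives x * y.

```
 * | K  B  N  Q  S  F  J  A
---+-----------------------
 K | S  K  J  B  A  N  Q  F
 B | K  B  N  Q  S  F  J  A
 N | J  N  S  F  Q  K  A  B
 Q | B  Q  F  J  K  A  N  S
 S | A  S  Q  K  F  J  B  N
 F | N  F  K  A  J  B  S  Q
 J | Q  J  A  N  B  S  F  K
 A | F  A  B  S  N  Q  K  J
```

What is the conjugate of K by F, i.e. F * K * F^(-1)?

The identity is B. In row F, the entry B sits in column F, so F^(-1) = F.
F * K = N
N * F = K

K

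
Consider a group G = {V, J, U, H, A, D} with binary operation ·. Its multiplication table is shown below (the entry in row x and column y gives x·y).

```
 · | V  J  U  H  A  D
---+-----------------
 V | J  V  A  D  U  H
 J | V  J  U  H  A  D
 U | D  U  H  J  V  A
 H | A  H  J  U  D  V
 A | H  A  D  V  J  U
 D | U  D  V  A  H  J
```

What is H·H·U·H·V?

H·H = U
U·U = H
H·H = U
U·V = D

D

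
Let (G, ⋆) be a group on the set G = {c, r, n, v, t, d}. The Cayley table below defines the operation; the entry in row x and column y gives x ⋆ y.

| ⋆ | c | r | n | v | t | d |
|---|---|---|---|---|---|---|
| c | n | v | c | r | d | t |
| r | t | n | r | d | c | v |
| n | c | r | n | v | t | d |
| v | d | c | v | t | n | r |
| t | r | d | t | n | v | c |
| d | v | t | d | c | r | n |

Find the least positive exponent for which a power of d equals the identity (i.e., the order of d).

The identity element is n (its row matches the header).
d^1 = d
d^2 = d ⋆ d = n
The first power of d equal to the identity is d^2, so ord(d) = 2.

2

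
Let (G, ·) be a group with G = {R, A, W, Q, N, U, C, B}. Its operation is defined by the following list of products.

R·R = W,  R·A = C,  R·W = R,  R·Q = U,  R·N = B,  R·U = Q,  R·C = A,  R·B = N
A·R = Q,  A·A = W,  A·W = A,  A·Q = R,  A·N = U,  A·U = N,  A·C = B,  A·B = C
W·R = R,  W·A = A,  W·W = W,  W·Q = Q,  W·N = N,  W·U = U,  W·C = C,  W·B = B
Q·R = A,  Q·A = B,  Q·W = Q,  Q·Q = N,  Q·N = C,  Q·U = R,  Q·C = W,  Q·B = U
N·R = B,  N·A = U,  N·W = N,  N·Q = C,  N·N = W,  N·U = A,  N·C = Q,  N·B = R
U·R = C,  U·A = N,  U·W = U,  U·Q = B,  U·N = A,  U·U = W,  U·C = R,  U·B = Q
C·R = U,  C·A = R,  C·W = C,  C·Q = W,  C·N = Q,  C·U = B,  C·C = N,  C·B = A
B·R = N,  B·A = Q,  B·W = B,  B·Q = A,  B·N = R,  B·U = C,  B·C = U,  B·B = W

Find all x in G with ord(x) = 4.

{C, Q}

Identity is W. Compute the order of each non-identity element by repeated multiplication:
  R: R → W  (order 2)
  A: A → W  (order 2)
  Q: Q → N → C → W  (order 4)
  N: N → W  (order 2)
  U: U → W  (order 2)
  C: C → N → Q → W  (order 4)
  B: B → W  (order 2)
Elements of order 4: {C, Q}.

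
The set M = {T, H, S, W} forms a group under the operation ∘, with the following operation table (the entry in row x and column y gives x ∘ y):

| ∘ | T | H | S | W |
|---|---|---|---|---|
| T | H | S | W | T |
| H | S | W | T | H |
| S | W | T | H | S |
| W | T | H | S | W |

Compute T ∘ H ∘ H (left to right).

T ∘ H = S
S ∘ H = T

T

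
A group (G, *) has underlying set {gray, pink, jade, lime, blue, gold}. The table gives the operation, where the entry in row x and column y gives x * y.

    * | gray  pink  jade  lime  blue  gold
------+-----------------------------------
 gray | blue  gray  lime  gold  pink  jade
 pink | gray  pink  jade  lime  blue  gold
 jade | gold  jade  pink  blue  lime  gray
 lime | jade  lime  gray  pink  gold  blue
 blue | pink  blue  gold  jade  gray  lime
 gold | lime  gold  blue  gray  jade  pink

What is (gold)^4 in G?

pink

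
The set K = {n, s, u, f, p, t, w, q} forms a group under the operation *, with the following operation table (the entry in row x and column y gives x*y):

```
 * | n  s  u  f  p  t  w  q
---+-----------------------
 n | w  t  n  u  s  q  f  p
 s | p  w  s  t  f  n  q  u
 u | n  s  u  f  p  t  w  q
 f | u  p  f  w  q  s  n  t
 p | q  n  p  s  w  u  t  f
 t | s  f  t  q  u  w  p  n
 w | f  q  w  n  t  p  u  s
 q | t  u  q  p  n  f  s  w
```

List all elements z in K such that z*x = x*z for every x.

{u, w}

An element z is central iff its row equals its column in the table.
For n: n*q = p ≠ t = q*n, so n ∉ Z.
Checking each element this way leaves Z(K) = {u, w}.
(Structurally, K here is isomorphic to the quaternion group Q_8.)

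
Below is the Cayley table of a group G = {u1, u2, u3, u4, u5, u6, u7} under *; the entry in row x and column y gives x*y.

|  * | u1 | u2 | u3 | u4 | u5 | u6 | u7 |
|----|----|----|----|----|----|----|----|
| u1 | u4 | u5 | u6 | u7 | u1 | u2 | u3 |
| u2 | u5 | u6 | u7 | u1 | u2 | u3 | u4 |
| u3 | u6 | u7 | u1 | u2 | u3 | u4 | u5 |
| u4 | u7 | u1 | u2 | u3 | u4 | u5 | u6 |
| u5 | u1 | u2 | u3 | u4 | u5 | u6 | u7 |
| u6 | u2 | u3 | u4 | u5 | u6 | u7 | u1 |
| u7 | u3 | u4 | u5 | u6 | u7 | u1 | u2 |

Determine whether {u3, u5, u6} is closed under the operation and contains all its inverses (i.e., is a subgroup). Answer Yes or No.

No

u6*u6 = u7, which is not in {u3, u5, u6}.
The subset is not closed under *, so it is not a subgroup.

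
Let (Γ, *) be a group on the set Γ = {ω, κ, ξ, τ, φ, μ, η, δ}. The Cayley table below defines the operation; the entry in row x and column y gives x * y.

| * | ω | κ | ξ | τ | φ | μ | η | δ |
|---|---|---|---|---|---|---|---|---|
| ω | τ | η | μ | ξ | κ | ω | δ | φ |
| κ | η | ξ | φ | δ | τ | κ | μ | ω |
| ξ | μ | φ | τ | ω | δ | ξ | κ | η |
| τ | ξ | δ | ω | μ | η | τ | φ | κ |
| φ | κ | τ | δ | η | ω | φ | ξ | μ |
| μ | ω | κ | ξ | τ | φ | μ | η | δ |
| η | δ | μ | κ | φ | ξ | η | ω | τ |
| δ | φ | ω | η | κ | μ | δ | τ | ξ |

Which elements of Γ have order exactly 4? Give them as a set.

{ξ, ω}

Identity is μ. Compute the order of each non-identity element by repeated multiplication:
  ω: ω → τ → ξ → μ  (order 4)
  κ: κ → ξ → φ → τ → δ → ω → η → μ  (order 8)
  ξ: ξ → τ → ω → μ  (order 4)
  τ: τ → μ  (order 2)
  φ: φ → ω → κ → τ → η → ξ → δ → μ  (order 8)
  η: η → ω → δ → τ → φ → ξ → κ → μ  (order 8)
  δ: δ → ξ → η → τ → κ → ω → φ → μ  (order 8)
Elements of order 4: {ξ, ω}.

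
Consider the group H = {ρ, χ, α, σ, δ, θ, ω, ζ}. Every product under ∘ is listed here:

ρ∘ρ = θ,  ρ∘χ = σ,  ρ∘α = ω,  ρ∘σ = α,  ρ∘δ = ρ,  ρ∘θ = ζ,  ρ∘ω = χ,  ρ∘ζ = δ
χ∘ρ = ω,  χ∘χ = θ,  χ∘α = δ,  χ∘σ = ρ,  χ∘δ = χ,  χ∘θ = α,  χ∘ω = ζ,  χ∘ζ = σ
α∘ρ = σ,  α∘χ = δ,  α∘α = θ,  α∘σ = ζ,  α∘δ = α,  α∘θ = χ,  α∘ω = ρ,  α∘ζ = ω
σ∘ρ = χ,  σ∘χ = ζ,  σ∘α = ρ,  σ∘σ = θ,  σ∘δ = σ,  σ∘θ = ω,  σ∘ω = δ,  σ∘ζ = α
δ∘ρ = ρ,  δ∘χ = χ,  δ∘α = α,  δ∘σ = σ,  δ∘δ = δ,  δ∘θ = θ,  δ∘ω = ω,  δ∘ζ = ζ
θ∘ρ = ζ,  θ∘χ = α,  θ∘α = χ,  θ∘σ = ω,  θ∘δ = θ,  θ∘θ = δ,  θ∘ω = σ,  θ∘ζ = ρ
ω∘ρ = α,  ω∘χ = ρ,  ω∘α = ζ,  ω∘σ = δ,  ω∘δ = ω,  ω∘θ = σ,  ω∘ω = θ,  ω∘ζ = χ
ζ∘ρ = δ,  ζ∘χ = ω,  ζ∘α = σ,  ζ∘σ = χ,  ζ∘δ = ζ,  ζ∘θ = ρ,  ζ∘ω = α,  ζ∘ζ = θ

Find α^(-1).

First locate the identity: row δ matches the header, so δ is the identity.
Scan row α for δ: α ∘ χ = δ. Hence α^(-1) = χ.
(Structurally, H here is isomorphic to the quaternion group Q_8.)

χ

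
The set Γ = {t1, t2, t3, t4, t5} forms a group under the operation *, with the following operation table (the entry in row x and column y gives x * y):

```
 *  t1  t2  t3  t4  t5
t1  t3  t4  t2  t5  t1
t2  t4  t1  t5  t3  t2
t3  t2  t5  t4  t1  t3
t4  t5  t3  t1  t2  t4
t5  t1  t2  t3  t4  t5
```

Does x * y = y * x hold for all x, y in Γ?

Check whether the table is symmetric across its main diagonal.
Every entry (row x, col y) equals the entry (row y, col x), so Γ is abelian.

Yes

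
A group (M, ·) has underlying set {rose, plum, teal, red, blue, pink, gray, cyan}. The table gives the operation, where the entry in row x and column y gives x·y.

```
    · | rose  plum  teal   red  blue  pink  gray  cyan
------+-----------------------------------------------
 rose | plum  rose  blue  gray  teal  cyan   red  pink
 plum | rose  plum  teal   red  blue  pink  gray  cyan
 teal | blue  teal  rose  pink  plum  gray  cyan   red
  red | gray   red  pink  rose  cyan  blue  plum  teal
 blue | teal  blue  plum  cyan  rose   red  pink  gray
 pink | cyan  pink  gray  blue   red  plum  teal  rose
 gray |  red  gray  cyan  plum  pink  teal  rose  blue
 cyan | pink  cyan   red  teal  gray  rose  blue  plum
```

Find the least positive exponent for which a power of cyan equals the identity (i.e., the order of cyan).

2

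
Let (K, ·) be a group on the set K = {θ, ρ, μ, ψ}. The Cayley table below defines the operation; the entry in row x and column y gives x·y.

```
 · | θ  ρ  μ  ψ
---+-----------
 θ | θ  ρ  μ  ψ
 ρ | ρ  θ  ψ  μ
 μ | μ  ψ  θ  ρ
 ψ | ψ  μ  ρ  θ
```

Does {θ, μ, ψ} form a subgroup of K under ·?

ψ·μ = ρ, which is not in {θ, μ, ψ}.
The subset is not closed under ·, so it is not a subgroup.

No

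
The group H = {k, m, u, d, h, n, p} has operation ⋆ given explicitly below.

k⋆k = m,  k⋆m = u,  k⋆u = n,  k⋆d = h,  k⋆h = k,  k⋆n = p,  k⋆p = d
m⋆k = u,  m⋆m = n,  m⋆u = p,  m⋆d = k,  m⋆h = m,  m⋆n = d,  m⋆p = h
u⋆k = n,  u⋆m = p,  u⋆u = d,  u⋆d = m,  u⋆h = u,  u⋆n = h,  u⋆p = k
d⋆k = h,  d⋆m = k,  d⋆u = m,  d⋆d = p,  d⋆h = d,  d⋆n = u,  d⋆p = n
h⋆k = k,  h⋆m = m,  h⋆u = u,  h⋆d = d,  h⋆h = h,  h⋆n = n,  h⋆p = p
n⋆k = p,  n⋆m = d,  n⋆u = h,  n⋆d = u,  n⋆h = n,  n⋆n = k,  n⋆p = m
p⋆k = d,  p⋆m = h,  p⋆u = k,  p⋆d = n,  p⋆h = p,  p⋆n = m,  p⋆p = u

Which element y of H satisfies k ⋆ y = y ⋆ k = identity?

d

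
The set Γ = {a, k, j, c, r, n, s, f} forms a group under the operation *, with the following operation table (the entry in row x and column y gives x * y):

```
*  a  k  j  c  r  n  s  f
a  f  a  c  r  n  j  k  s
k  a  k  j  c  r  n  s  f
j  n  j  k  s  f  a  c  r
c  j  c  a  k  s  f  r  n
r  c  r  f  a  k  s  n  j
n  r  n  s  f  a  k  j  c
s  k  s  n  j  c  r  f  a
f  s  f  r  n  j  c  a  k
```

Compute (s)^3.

a

s^1 = s
s^2 = s * s = f
s^3 = f * s = a
(Structurally, Γ here is isomorphic to the dihedral group D_4.)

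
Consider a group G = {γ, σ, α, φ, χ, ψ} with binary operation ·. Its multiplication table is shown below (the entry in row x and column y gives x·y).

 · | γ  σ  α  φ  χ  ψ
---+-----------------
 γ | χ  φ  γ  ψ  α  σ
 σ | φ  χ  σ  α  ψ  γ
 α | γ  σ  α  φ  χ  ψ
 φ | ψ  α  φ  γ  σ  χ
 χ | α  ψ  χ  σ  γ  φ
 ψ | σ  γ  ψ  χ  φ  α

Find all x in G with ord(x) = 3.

Identity is α. Compute the order of each non-identity element by repeated multiplication:
  γ: γ → χ → α  (order 3)
  σ: σ → χ → ψ → γ → φ → α  (order 6)
  φ: φ → γ → ψ → χ → σ → α  (order 6)
  χ: χ → γ → α  (order 3)
  ψ: ψ → α  (order 2)
Elements of order 3: {γ, χ}.
(Structurally, G here is isomorphic to the cyclic group Z_6.)

{γ, χ}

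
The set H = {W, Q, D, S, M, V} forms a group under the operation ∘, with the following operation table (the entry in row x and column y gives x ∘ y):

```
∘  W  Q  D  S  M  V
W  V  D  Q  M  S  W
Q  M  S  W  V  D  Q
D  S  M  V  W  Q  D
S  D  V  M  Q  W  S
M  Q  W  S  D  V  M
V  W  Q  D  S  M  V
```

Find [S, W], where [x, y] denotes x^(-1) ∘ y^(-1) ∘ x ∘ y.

Identity is V; from the table S^(-1) = Q and W^(-1) = W.
Q ∘ W = M
M ∘ S = D
D ∘ W = S

S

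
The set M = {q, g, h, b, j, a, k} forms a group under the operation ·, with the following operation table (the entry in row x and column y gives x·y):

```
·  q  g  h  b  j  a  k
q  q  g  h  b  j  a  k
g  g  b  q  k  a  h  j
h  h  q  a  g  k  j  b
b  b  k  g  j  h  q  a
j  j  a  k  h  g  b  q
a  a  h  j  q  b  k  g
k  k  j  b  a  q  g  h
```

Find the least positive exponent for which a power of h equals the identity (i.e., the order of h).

The identity element is q (its row matches the header).
h^1 = h
h^2 = h·h = a
h^3 = a·h = j
h^4 = j·h = k
h^5 = k·h = b
h^6 = b·h = g
h^7 = g·h = q
The first power of h equal to the identity is h^7, so ord(h) = 7.

7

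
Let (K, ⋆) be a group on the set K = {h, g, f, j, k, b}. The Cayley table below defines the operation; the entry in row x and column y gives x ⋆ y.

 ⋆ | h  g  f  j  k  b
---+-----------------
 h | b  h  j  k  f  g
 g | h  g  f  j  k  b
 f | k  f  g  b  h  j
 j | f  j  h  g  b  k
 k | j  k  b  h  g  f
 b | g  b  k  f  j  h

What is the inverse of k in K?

First locate the identity: row g matches the header, so g is the identity.
Scan row k for g: k ⋆ k = g. Hence k^(-1) = k.

k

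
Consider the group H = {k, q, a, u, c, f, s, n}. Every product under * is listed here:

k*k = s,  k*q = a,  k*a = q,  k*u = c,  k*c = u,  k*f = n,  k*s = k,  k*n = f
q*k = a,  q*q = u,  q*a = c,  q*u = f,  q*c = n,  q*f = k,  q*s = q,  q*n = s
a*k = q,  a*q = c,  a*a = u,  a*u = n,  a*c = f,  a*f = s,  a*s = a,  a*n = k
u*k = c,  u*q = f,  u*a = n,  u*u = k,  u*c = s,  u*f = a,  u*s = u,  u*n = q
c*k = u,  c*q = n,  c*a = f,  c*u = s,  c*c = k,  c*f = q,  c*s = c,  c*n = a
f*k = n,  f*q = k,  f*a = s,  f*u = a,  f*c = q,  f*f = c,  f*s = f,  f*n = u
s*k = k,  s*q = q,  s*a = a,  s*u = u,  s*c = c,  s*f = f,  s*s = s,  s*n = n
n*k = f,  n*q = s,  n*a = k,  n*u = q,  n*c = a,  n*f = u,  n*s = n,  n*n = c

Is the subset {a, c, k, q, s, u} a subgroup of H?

c*a = f, which is not in {a, c, k, q, s, u}.
The subset is not closed under *, so it is not a subgroup.

No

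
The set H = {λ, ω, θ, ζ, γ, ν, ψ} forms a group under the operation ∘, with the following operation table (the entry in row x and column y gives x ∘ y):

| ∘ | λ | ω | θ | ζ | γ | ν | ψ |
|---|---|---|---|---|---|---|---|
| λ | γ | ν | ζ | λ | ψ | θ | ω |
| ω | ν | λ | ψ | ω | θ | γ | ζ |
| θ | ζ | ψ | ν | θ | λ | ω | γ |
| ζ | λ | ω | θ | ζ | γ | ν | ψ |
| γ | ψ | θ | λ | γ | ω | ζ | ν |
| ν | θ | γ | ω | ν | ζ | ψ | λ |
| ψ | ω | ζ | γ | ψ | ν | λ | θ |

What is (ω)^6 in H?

ψ

ω^1 = ω
ω^2 = ω ∘ ω = λ
ω^3 = λ ∘ ω = ν
ω^4 = ν ∘ ω = γ
ω^5 = γ ∘ ω = θ
ω^6 = θ ∘ ω = ψ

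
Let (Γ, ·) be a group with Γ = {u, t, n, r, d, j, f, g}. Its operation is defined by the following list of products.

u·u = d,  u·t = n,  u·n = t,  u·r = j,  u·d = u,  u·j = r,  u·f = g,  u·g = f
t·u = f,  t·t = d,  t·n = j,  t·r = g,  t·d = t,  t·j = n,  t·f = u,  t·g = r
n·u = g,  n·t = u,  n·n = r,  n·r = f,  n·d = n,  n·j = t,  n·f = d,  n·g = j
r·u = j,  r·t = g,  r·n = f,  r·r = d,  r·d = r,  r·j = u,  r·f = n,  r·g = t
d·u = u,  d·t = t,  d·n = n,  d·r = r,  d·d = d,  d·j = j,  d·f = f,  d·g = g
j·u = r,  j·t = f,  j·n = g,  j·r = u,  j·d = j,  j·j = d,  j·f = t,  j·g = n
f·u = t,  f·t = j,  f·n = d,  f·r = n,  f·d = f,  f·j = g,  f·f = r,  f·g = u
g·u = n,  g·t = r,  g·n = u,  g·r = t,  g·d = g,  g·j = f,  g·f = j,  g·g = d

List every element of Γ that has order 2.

{g, j, r, t, u}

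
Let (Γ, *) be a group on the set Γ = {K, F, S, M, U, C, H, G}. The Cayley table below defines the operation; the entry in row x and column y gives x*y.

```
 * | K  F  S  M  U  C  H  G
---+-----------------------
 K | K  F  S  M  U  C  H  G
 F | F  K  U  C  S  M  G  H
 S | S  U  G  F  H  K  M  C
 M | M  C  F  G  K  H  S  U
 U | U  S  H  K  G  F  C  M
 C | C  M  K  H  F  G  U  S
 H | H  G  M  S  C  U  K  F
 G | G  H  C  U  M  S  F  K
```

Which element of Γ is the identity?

The identity e satisfies e*x = x for all x, so its row in the table reproduces the column headers.
Row K reads: K, F, S, M, U, C, H, G — exactly the header order. So K is the identity.

K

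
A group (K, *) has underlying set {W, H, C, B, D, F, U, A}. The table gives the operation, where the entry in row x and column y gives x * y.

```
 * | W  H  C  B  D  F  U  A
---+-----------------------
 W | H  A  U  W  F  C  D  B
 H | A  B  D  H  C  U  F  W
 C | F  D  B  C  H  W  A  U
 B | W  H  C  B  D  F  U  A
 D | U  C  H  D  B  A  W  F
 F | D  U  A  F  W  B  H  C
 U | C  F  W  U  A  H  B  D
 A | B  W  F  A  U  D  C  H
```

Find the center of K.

An element z is central iff its row equals its column in the table.
For A: A * D = U ≠ F = D * A, so A ∉ Z.
Checking each element this way leaves Z(K) = {B, H}.

{B, H}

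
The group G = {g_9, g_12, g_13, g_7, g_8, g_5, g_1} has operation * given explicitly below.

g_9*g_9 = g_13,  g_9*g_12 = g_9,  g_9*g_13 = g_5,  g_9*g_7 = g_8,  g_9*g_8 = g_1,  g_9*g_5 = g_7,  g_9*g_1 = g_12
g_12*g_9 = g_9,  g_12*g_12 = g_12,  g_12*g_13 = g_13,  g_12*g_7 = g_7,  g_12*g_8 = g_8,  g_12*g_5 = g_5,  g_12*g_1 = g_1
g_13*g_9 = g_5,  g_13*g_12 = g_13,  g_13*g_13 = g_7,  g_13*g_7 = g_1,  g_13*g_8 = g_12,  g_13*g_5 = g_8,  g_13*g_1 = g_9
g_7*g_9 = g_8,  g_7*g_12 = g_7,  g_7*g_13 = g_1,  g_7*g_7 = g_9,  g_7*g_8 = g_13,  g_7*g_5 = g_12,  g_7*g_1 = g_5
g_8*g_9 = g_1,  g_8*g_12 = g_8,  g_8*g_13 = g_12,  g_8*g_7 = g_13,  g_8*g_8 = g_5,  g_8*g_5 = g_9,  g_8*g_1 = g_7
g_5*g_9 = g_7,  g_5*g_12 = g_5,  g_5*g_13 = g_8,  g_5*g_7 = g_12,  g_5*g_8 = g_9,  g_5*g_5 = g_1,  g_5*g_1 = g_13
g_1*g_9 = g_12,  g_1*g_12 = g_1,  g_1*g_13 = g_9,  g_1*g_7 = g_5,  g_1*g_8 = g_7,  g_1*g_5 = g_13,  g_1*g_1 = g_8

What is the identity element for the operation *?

g_12

The identity e satisfies e * x = x for all x, so its row in the table reproduces the column headers.
Row g_12 reads: g_9, g_12, g_13, g_7, g_8, g_5, g_1 — exactly the header order. So g_12 is the identity.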